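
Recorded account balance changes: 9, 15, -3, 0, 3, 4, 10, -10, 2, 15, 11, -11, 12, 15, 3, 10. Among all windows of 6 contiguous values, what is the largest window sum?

45

Window sums for each of the 11 positions:
9 15 -3 0 3 4 → sum 28
15 -3 0 3 4 10 → sum 29
-3 0 3 4 10 -10 → sum 4
0 3 4 10 -10 2 → sum 9
3 4 10 -10 2 15 → sum 24
4 10 -10 2 15 11 → sum 32
10 -10 2 15 11 -11 → sum 17
-10 2 15 11 -11 12 → sum 19
2 15 11 -11 12 15 → sum 44
15 11 -11 12 15 3 → sum 45
11 -11 12 15 3 10 → sum 40
Largest of these is 45.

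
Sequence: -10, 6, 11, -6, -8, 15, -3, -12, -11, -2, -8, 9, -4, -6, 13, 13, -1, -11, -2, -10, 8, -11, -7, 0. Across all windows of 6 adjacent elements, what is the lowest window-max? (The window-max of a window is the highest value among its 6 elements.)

8

-10 6 11 -6 -8 15 → max 15
6 11 -6 -8 15 -3 → max 15
11 -6 -8 15 -3 -12 → max 15
-6 -8 15 -3 -12 -11 → max 15
-8 15 -3 -12 -11 -2 → max 15
15 -3 -12 -11 -2 -8 → max 15
-3 -12 -11 -2 -8 9 → max 9
-12 -11 -2 -8 9 -4 → max 9
-11 -2 -8 9 -4 -6 → max 9
-2 -8 9 -4 -6 13 → max 13
-8 9 -4 -6 13 13 → max 13
9 -4 -6 13 13 -1 → max 13
-4 -6 13 13 -1 -11 → max 13
-6 13 13 -1 -11 -2 → max 13
13 13 -1 -11 -2 -10 → max 13
13 -1 -11 -2 -10 8 → max 13
-1 -11 -2 -10 8 -11 → max 8
-11 -2 -10 8 -11 -7 → max 8
-2 -10 8 -11 -7 0 → max 8
Lowest of these is 8.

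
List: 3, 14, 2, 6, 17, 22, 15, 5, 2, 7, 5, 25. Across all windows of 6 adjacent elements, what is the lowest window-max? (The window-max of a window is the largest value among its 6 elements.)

3 14 2 6 17 22 → max 22
14 2 6 17 22 15 → max 22
2 6 17 22 15 5 → max 22
6 17 22 15 5 2 → max 22
17 22 15 5 2 7 → max 22
22 15 5 2 7 5 → max 22
15 5 2 7 5 25 → max 25
Lowest of these is 22.

22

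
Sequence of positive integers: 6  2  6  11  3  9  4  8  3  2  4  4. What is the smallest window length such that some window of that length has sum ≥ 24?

4

Extend right; whenever the sum reaches 24, record the length and shrink from the left:
add 6: running sum 6 < 24
add 2: running sum 8 < 24
add 6: running sum 14 < 24
add 11: shortest ending here [6, 2, 6, 11] sum 25, len 4
add 3: shortest ending here [6, 2, 6, 11, 3] sum 28, len 5
add 9: shortest ending here [6, 11, 3, 9] sum 29, len 4
add 4: shortest ending here [11, 3, 9, 4] sum 27, len 4
add 8: shortest ending here [3, 9, 4, 8] sum 24, len 4
add 3: shortest ending here [9, 4, 8, 3] sum 24, len 4
add 2: shortest ending here [9, 4, 8, 3, 2] sum 26, len 5
add 4: shortest ending here [9, 4, 8, 3, 2, 4] sum 30, len 6
add 4: shortest ending here [4, 8, 3, 2, 4, 4] sum 25, len 6
Shortest qualifying length: 4.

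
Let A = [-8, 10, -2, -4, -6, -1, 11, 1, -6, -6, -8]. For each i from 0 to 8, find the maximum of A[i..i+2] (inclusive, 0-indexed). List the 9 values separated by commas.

10, 10, -2, -1, 11, 11, 11, 1, -6

-8 10 -2 → max 10
10 -2 -4 → max 10
-2 -4 -6 → max -2
-4 -6 -1 → max -1
-6 -1 11 → max 11
-1 11 1 → max 11
11 1 -6 → max 11
1 -6 -6 → max 1
-6 -6 -8 → max -6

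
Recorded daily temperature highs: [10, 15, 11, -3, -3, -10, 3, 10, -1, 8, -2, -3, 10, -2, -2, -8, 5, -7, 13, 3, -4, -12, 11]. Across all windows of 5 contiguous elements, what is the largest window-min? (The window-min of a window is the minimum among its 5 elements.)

-2

Window mins for each of the 19 positions:
(10, 15, 11, -3, -3) → min -3
(15, 11, -3, -3, -10) → min -10
(11, -3, -3, -10, 3) → min -10
(-3, -3, -10, 3, 10) → min -10
(-3, -10, 3, 10, -1) → min -10
(-10, 3, 10, -1, 8) → min -10
(3, 10, -1, 8, -2) → min -2
(10, -1, 8, -2, -3) → min -3
(-1, 8, -2, -3, 10) → min -3
(8, -2, -3, 10, -2) → min -3
(-2, -3, 10, -2, -2) → min -3
(-3, 10, -2, -2, -8) → min -8
(10, -2, -2, -8, 5) → min -8
(-2, -2, -8, 5, -7) → min -8
(-2, -8, 5, -7, 13) → min -8
(-8, 5, -7, 13, 3) → min -8
(5, -7, 13, 3, -4) → min -7
(-7, 13, 3, -4, -12) → min -12
(13, 3, -4, -12, 11) → min -12
Largest of these is -2.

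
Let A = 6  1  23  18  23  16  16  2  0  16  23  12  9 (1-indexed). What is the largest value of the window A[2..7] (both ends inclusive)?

23

Elements at indices 2..7: 1, 23, 18, 23, 16, 16
max(1, 23, 18, 23, 16, 16) = 23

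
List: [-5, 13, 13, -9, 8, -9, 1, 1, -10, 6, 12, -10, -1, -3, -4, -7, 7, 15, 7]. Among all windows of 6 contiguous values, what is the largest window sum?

Each size-6 window and its sum:
(-5, 13, 13, -9, 8, -9) → sum 11
(13, 13, -9, 8, -9, 1) → sum 17
(13, -9, 8, -9, 1, 1) → sum 5
(-9, 8, -9, 1, 1, -10) → sum -18
(8, -9, 1, 1, -10, 6) → sum -3
(-9, 1, 1, -10, 6, 12) → sum 1
(1, 1, -10, 6, 12, -10) → sum 0
(1, -10, 6, 12, -10, -1) → sum -2
(-10, 6, 12, -10, -1, -3) → sum -6
(6, 12, -10, -1, -3, -4) → sum 0
(12, -10, -1, -3, -4, -7) → sum -13
(-10, -1, -3, -4, -7, 7) → sum -18
(-1, -3, -4, -7, 7, 15) → sum 7
(-3, -4, -7, 7, 15, 7) → sum 15
Largest of these is 17.

17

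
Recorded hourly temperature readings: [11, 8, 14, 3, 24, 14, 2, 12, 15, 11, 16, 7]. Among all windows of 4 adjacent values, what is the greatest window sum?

55

[11, 8, 14, 3] → sum 36
[8, 14, 3, 24] → sum 49
[14, 3, 24, 14] → sum 55
[3, 24, 14, 2] → sum 43
[24, 14, 2, 12] → sum 52
[14, 2, 12, 15] → sum 43
[2, 12, 15, 11] → sum 40
[12, 15, 11, 16] → sum 54
[15, 11, 16, 7] → sum 49
Greatest of these is 55.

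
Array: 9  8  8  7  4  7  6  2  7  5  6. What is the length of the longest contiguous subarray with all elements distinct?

4

add 9: [9] len 1
add 8: [9, 8] len 2
add 8 (repeat 8, move left end past it): [8] len 1
add 7: [8, 7] len 2
add 4: [8, 7, 4] len 3
add 7 (repeat 7, move left end past it): [4, 7] len 2
add 6: [4, 7, 6] len 3
add 2: [4, 7, 6, 2] len 4
add 7 (repeat 7, move left end past it): [6, 2, 7] len 3
add 5: [6, 2, 7, 5] len 4
add 6 (repeat 6, move left end past it): [2, 7, 5, 6] len 4
Longest all-distinct length: 4.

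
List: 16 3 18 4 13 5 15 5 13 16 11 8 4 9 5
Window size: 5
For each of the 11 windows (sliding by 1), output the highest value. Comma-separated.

[16, 3, 18, 4, 13] → max 18
[3, 18, 4, 13, 5] → max 18
[18, 4, 13, 5, 15] → max 18
[4, 13, 5, 15, 5] → max 15
[13, 5, 15, 5, 13] → max 15
[5, 15, 5, 13, 16] → max 16
[15, 5, 13, 16, 11] → max 16
[5, 13, 16, 11, 8] → max 16
[13, 16, 11, 8, 4] → max 16
[16, 11, 8, 4, 9] → max 16
[11, 8, 4, 9, 5] → max 11

18, 18, 18, 15, 15, 16, 16, 16, 16, 16, 11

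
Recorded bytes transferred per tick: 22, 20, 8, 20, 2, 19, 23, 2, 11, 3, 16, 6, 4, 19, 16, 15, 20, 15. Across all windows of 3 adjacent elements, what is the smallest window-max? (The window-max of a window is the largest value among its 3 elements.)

11

Window maxs for each of the 16 positions:
(22, 20, 8) → max 22
(20, 8, 20) → max 20
(8, 20, 2) → max 20
(20, 2, 19) → max 20
(2, 19, 23) → max 23
(19, 23, 2) → max 23
(23, 2, 11) → max 23
(2, 11, 3) → max 11
(11, 3, 16) → max 16
(3, 16, 6) → max 16
(16, 6, 4) → max 16
(6, 4, 19) → max 19
(4, 19, 16) → max 19
(19, 16, 15) → max 19
(16, 15, 20) → max 20
(15, 20, 15) → max 20
Smallest of these is 11.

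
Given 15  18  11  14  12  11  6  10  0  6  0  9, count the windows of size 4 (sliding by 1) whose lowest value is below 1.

15 18 11 14 → min 11
18 11 14 12 → min 11
11 14 12 11 → min 11
14 12 11 6 → min 6
12 11 6 10 → min 6
11 6 10 0 → min 0  < 1 ✓
6 10 0 6 → min 0  < 1 ✓
10 0 6 0 → min 0  < 1 ✓
0 6 0 9 → min 0  < 1 ✓
4 windows satisfy the condition.

4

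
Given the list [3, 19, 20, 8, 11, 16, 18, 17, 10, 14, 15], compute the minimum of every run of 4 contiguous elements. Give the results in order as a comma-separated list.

[3, 19, 20, 8] → min 3
[19, 20, 8, 11] → min 8
[20, 8, 11, 16] → min 8
[8, 11, 16, 18] → min 8
[11, 16, 18, 17] → min 11
[16, 18, 17, 10] → min 10
[18, 17, 10, 14] → min 10
[17, 10, 14, 15] → min 10

3, 8, 8, 8, 11, 10, 10, 10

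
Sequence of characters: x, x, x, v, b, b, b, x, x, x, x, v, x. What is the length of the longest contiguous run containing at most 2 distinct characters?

add x: window [x] (1 distinct), len 1
add x: window [x, x] (1 distinct), len 2
add x: window [x, x, x] (1 distinct), len 3
add v: window [x, x, x, v] (2 distinct), len 4
add b: window [v, b] (2 distinct), len 2
add b: window [v, b, b] (2 distinct), len 3
add b: window [v, b, b, b] (2 distinct), len 4
add x: window [b, b, b, x] (2 distinct), len 4
add x: window [b, b, b, x, x] (2 distinct), len 5
add x: window [b, b, b, x, x, x] (2 distinct), len 6
add x: window [b, b, b, x, x, x, x] (2 distinct), len 7
add v: window [x, x, x, x, v] (2 distinct), len 5
add x: window [x, x, x, x, v, x] (2 distinct), len 6
Longest length with ≤2 distinct: 7.

7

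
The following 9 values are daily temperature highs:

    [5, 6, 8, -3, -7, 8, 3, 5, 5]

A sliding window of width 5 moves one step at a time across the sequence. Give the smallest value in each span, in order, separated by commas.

-7, -7, -7, -7, -7

(5, 6, 8, -3, -7) → min -7
(6, 8, -3, -7, 8) → min -7
(8, -3, -7, 8, 3) → min -7
(-3, -7, 8, 3, 5) → min -7
(-7, 8, 3, 5, 5) → min -7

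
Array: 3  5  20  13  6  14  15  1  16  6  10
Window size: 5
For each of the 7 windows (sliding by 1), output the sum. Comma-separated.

47, 58, 68, 49, 52, 52, 48

3 5 20 13 6 → sum 47
5 20 13 6 14 → sum 58
20 13 6 14 15 → sum 68
13 6 14 15 1 → sum 49
6 14 15 1 16 → sum 52
14 15 1 16 6 → sum 52
15 1 16 6 10 → sum 48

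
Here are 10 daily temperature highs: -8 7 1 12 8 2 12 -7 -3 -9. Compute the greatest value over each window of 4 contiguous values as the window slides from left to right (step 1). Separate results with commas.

12, 12, 12, 12, 12, 12, 12

Sliding a size-4 window across the 10 values:
-8 7 1 12 → max 12
7 1 12 8 → max 12
1 12 8 2 → max 12
12 8 2 12 → max 12
8 2 12 -7 → max 12
2 12 -7 -3 → max 12
12 -7 -3 -9 → max 12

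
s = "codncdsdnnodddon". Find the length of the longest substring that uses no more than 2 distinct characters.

5

Extend right; when distinct count exceeds 2, shrink from the left:
[c] 1 distinct, len 1
[c, o] 2 distinct, len 2
[o, d] 2 distinct, len 2
[d, n] 2 distinct, len 2
[n, c] 2 distinct, len 2
[c, d] 2 distinct, len 2
[d, s] 2 distinct, len 2
[d, s, d] 2 distinct, len 3
[d, n] 2 distinct, len 2
[d, n, n] 2 distinct, len 3
[n, n, o] 2 distinct, len 3
[o, d] 2 distinct, len 2
[o, d, d] 2 distinct, len 3
[o, d, d, d] 2 distinct, len 4
[o, d, d, d, o] 2 distinct, len 5
[o, n] 2 distinct, len 2
Longest length with ≤2 distinct: 5.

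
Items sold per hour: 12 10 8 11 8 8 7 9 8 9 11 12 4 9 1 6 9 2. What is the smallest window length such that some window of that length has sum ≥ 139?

17

Extend right; whenever the sum reaches 139, record the length and shrink from the left:
add 12: running sum 12 < 139
add 10: running sum 22 < 139
add 8: running sum 30 < 139
add 11: running sum 41 < 139
add 8: running sum 49 < 139
add 8: running sum 57 < 139
add 7: running sum 64 < 139
add 9: running sum 73 < 139
add 8: running sum 81 < 139
add 9: running sum 90 < 139
add 11: running sum 101 < 139
add 12: running sum 113 < 139
add 4: running sum 117 < 139
add 9: running sum 126 < 139
add 1: running sum 127 < 139
add 6: running sum 133 < 139
add 9: shortest ending here [12, 10, 8, 11, 8, 8, 7, 9, 8, 9, 11, 12, 4, 9, 1, 6, 9] sum 142, len 17
add 2: shortest ending here [12, 10, 8, 11, 8, 8, 7, 9, 8, 9, 11, 12, 4, 9, 1, 6, 9, 2] sum 144, len 18
Shortest qualifying length: 17.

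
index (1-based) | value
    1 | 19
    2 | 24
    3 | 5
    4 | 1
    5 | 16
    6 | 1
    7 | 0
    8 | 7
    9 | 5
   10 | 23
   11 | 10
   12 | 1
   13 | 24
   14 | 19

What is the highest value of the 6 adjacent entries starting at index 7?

23

Elements at indices 7..12: 0, 7, 5, 23, 10, 1
max(0, 7, 5, 23, 10, 1) = 23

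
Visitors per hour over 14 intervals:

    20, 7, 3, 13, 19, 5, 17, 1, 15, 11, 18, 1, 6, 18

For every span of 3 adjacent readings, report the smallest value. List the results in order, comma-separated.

3, 3, 3, 5, 5, 1, 1, 1, 11, 1, 1, 1

[20, 7, 3] → min 3
[7, 3, 13] → min 3
[3, 13, 19] → min 3
[13, 19, 5] → min 5
[19, 5, 17] → min 5
[5, 17, 1] → min 1
[17, 1, 15] → min 1
[1, 15, 11] → min 1
[15, 11, 18] → min 11
[11, 18, 1] → min 1
[18, 1, 6] → min 1
[1, 6, 18] → min 1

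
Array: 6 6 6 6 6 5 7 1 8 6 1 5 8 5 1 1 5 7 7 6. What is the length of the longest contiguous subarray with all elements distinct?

add 6: [6] len 1
add 6 (repeat 6, move left end past it): [6] len 1
add 6 (repeat 6, move left end past it): [6] len 1
add 6 (repeat 6, move left end past it): [6] len 1
add 6 (repeat 6, move left end past it): [6] len 1
add 5: [6, 5] len 2
add 7: [6, 5, 7] len 3
add 1: [6, 5, 7, 1] len 4
add 8: [6, 5, 7, 1, 8] len 5
add 6 (repeat 6, move left end past it): [5, 7, 1, 8, 6] len 5
add 1 (repeat 1, move left end past it): [8, 6, 1] len 3
add 5: [8, 6, 1, 5] len 4
add 8 (repeat 8, move left end past it): [6, 1, 5, 8] len 4
add 5 (repeat 5, move left end past it): [8, 5] len 2
add 1: [8, 5, 1] len 3
add 1 (repeat 1, move left end past it): [1] len 1
add 5: [1, 5] len 2
add 7: [1, 5, 7] len 3
add 7 (repeat 7, move left end past it): [7] len 1
add 6: [7, 6] len 2
Longest all-distinct length: 5.

5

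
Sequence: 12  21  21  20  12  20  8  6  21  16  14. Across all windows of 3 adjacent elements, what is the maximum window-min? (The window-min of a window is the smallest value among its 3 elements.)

Window mins for each of the 9 positions:
12 21 21 → min 12
21 21 20 → min 20
21 20 12 → min 12
20 12 20 → min 12
12 20 8 → min 8
20 8 6 → min 6
8 6 21 → min 6
6 21 16 → min 6
21 16 14 → min 14
Maximum of these is 20.

20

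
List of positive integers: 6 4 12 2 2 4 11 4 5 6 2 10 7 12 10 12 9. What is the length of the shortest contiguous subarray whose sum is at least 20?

add 6: running sum 6 < 20
add 4: running sum 10 < 20
add 12: shortest ending here [6, 4, 12] sum 22, len 3
add 2: shortest ending here [6, 4, 12, 2] sum 24, len 4
add 2: shortest ending here [4, 12, 2, 2] sum 20, len 4
add 4: shortest ending here [12, 2, 2, 4] sum 20, len 4
add 11: shortest ending here [12, 2, 2, 4, 11] sum 31, len 5
add 4: shortest ending here [2, 4, 11, 4] sum 21, len 4
add 5: shortest ending here [11, 4, 5] sum 20, len 3
add 6: shortest ending here [11, 4, 5, 6] sum 26, len 4
add 2: shortest ending here [11, 4, 5, 6, 2] sum 28, len 5
add 10: shortest ending here [5, 6, 2, 10] sum 23, len 4
add 7: shortest ending here [6, 2, 10, 7] sum 25, len 4
add 12: shortest ending here [10, 7, 12] sum 29, len 3
add 10: shortest ending here [12, 10] sum 22, len 2
add 12: shortest ending here [10, 12] sum 22, len 2
add 9: shortest ending here [12, 9] sum 21, len 2
Shortest qualifying length: 2.

2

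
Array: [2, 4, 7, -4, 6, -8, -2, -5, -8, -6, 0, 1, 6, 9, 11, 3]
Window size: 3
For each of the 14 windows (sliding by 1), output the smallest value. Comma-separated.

2, -4, -4, -8, -8, -8, -8, -8, -8, -6, 0, 1, 6, 3

(2, 4, 7) → min 2
(4, 7, -4) → min -4
(7, -4, 6) → min -4
(-4, 6, -8) → min -8
(6, -8, -2) → min -8
(-8, -2, -5) → min -8
(-2, -5, -8) → min -8
(-5, -8, -6) → min -8
(-8, -6, 0) → min -8
(-6, 0, 1) → min -6
(0, 1, 6) → min 0
(1, 6, 9) → min 1
(6, 9, 11) → min 6
(9, 11, 3) → min 3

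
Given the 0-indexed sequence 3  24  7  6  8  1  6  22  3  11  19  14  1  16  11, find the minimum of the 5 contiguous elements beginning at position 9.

Elements at indices 9..13: 11, 19, 14, 1, 16
min(11, 19, 14, 1, 16) = 1

1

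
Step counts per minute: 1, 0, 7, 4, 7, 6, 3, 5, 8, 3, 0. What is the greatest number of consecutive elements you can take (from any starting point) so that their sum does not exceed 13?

4

→ 1: sum 1, len 1
→ 0: sum 1, len 2
→ 7: sum 8, len 3
→ 4: sum 12, len 4
→ 7 (dropped 1, 0, 7): sum 11, len 2
→ 6 (dropped 4): sum 13, len 2
→ 3 (dropped 7): sum 9, len 2
→ 5 (dropped 6): sum 8, len 2
→ 8 (dropped 3): sum 13, len 2
→ 3 (dropped 5): sum 11, len 2
→ 0: sum 11, len 3
Longest length seen: 4.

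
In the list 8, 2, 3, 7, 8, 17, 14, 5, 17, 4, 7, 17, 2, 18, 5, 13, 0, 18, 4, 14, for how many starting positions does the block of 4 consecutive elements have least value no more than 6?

16

8 2 3 7 → min 2  ≤ 6 ✓
2 3 7 8 → min 2  ≤ 6 ✓
3 7 8 17 → min 3  ≤ 6 ✓
7 8 17 14 → min 7
8 17 14 5 → min 5  ≤ 6 ✓
17 14 5 17 → min 5  ≤ 6 ✓
14 5 17 4 → min 4  ≤ 6 ✓
5 17 4 7 → min 4  ≤ 6 ✓
17 4 7 17 → min 4  ≤ 6 ✓
4 7 17 2 → min 2  ≤ 6 ✓
7 17 2 18 → min 2  ≤ 6 ✓
17 2 18 5 → min 2  ≤ 6 ✓
2 18 5 13 → min 2  ≤ 6 ✓
18 5 13 0 → min 0  ≤ 6 ✓
5 13 0 18 → min 0  ≤ 6 ✓
13 0 18 4 → min 0  ≤ 6 ✓
0 18 4 14 → min 0  ≤ 6 ✓
16 windows satisfy the condition.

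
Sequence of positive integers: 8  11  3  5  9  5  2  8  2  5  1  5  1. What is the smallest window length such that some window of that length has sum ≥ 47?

add 8: running sum 8 < 47
add 11: running sum 19 < 47
add 3: running sum 22 < 47
add 5: running sum 27 < 47
add 9: running sum 36 < 47
add 5: running sum 41 < 47
add 2: running sum 43 < 47
end 7: [8, 11, 3, 5, 9, 5, 2, 8] sum 51, len 8
end 8: [8, 11, 3, 5, 9, 5, 2, 8, 2] sum 53, len 9
end 9: [11, 3, 5, 9, 5, 2, 8, 2, 5] sum 50, len 9
end 10: [11, 3, 5, 9, 5, 2, 8, 2, 5, 1] sum 51, len 10
end 11: [11, 3, 5, 9, 5, 2, 8, 2, 5, 1, 5] sum 56, len 11
end 12: [11, 3, 5, 9, 5, 2, 8, 2, 5, 1, 5, 1] sum 57, len 12
Shortest qualifying length: 8.

8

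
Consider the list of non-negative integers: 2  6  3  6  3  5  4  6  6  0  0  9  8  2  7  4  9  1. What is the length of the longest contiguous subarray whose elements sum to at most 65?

add 2: [2] sum 2, len 1
add 6: [2, 6] sum 8, len 2
add 3: [2, 6, 3] sum 11, len 3
add 6: [2, 6, 3, 6] sum 17, len 4
add 3: [2, 6, 3, 6, 3] sum 20, len 5
add 5: [2, 6, 3, 6, 3, 5] sum 25, len 6
add 4: [2, 6, 3, 6, 3, 5, 4] sum 29, len 7
add 6: [2, 6, 3, 6, 3, 5, 4, 6] sum 35, len 8
add 6: [2, 6, 3, 6, 3, 5, 4, 6, 6] sum 41, len 9
add 0: [2, 6, 3, 6, 3, 5, 4, 6, 6, 0] sum 41, len 10
add 0: [2, 6, 3, 6, 3, 5, 4, 6, 6, 0, 0] sum 41, len 11
add 9: [2, 6, 3, 6, 3, 5, 4, 6, 6, 0, 0, 9] sum 50, len 12
add 8: [2, 6, 3, 6, 3, 5, 4, 6, 6, 0, 0, 9, 8] sum 58, len 13
add 2: [2, 6, 3, 6, 3, 5, 4, 6, 6, 0, 0, 9, 8, 2] sum 60, len 14
add 7: [6, 3, 6, 3, 5, 4, 6, 6, 0, 0, 9, 8, 2, 7] sum 65, len 14
add 4: [3, 6, 3, 5, 4, 6, 6, 0, 0, 9, 8, 2, 7, 4] sum 63, len 14
add 9: [3, 5, 4, 6, 6, 0, 0, 9, 8, 2, 7, 4, 9] sum 63, len 13
add 1: [3, 5, 4, 6, 6, 0, 0, 9, 8, 2, 7, 4, 9, 1] sum 64, len 14
Longest length seen: 14.

14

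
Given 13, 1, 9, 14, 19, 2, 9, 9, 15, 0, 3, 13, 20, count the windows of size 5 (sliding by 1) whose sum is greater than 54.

1

(13, 1, 9, 14, 19) → sum 56  > 54 ✓
(1, 9, 14, 19, 2) → sum 45
(9, 14, 19, 2, 9) → sum 53
(14, 19, 2, 9, 9) → sum 53
(19, 2, 9, 9, 15) → sum 54
(2, 9, 9, 15, 0) → sum 35
(9, 9, 15, 0, 3) → sum 36
(9, 15, 0, 3, 13) → sum 40
(15, 0, 3, 13, 20) → sum 51
1 window satisfy the condition.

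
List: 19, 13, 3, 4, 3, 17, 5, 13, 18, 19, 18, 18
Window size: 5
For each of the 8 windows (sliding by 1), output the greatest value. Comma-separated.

19, 17, 17, 17, 18, 19, 19, 19

Sliding a size-5 window across the 12 values:
[19, 13, 3, 4, 3] → max 19
[13, 3, 4, 3, 17] → max 17
[3, 4, 3, 17, 5] → max 17
[4, 3, 17, 5, 13] → max 17
[3, 17, 5, 13, 18] → max 18
[17, 5, 13, 18, 19] → max 19
[5, 13, 18, 19, 18] → max 19
[13, 18, 19, 18, 18] → max 19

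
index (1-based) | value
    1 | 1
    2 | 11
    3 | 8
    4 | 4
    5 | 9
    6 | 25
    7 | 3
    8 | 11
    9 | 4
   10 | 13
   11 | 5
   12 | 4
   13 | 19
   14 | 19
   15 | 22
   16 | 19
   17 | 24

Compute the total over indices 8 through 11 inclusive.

33

Elements at indices 8..11: 11, 4, 13, 5
sum(11, 4, 13, 5) = 33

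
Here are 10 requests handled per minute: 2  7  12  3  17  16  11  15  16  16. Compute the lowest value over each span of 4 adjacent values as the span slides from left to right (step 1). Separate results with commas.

2, 3, 3, 3, 11, 11, 11

[2, 7, 12, 3] → min 2
[7, 12, 3, 17] → min 3
[12, 3, 17, 16] → min 3
[3, 17, 16, 11] → min 3
[17, 16, 11, 15] → min 11
[16, 11, 15, 16] → min 11
[11, 15, 16, 16] → min 11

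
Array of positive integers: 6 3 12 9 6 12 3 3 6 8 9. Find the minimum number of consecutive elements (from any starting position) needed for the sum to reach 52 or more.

add 6: running sum 6 < 52
add 3: running sum 9 < 52
add 12: running sum 21 < 52
add 9: running sum 30 < 52
add 6: running sum 36 < 52
add 12: running sum 48 < 52
add 3: running sum 51 < 52
end 7: [6, 3, 12, 9, 6, 12, 3, 3] sum 54, len 8
end 8: [3, 12, 9, 6, 12, 3, 3, 6] sum 54, len 8
end 9: [12, 9, 6, 12, 3, 3, 6, 8] sum 59, len 8
end 10: [9, 6, 12, 3, 3, 6, 8, 9] sum 56, len 8
Shortest qualifying length: 8.

8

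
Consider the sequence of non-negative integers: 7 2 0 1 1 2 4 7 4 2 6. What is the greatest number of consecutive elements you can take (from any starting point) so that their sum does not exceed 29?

10

add 7: [7] sum 7, len 1
add 2: [7, 2] sum 9, len 2
add 0: [7, 2, 0] sum 9, len 3
add 1: [7, 2, 0, 1] sum 10, len 4
add 1: [7, 2, 0, 1, 1] sum 11, len 5
add 2: [7, 2, 0, 1, 1, 2] sum 13, len 6
add 4: [7, 2, 0, 1, 1, 2, 4] sum 17, len 7
add 7: [7, 2, 0, 1, 1, 2, 4, 7] sum 24, len 8
add 4: [7, 2, 0, 1, 1, 2, 4, 7, 4] sum 28, len 9
add 2: [2, 0, 1, 1, 2, 4, 7, 4, 2] sum 23, len 9
add 6: [2, 0, 1, 1, 2, 4, 7, 4, 2, 6] sum 29, len 10
Longest length seen: 10.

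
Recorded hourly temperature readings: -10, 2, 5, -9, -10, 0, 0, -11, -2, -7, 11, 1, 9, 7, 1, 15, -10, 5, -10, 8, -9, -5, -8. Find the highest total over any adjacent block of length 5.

33

Each size-5 window and its sum:
(-10, 2, 5, -9, -10) → sum -22
(2, 5, -9, -10, 0) → sum -12
(5, -9, -10, 0, 0) → sum -14
(-9, -10, 0, 0, -11) → sum -30
(-10, 0, 0, -11, -2) → sum -23
(0, 0, -11, -2, -7) → sum -20
(0, -11, -2, -7, 11) → sum -9
(-11, -2, -7, 11, 1) → sum -8
(-2, -7, 11, 1, 9) → sum 12
(-7, 11, 1, 9, 7) → sum 21
(11, 1, 9, 7, 1) → sum 29
(1, 9, 7, 1, 15) → sum 33
(9, 7, 1, 15, -10) → sum 22
(7, 1, 15, -10, 5) → sum 18
(1, 15, -10, 5, -10) → sum 1
(15, -10, 5, -10, 8) → sum 8
(-10, 5, -10, 8, -9) → sum -16
(5, -10, 8, -9, -5) → sum -11
(-10, 8, -9, -5, -8) → sum -24
Highest of these is 33.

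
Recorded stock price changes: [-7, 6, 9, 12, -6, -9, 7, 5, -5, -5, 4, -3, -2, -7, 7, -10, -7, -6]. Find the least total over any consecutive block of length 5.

-23

-7 6 9 12 -6 → sum 14
6 9 12 -6 -9 → sum 12
9 12 -6 -9 7 → sum 13
12 -6 -9 7 5 → sum 9
-6 -9 7 5 -5 → sum -8
-9 7 5 -5 -5 → sum -7
7 5 -5 -5 4 → sum 6
5 -5 -5 4 -3 → sum -4
-5 -5 4 -3 -2 → sum -11
-5 4 -3 -2 -7 → sum -13
4 -3 -2 -7 7 → sum -1
-3 -2 -7 7 -10 → sum -15
-2 -7 7 -10 -7 → sum -19
-7 7 -10 -7 -6 → sum -23
Least of these is -23.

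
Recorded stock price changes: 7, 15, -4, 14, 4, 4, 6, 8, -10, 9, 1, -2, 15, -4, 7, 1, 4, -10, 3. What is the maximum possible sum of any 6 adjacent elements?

40

[7, 15, -4, 14, 4, 4] → sum 40
[15, -4, 14, 4, 4, 6] → sum 39
[-4, 14, 4, 4, 6, 8] → sum 32
[14, 4, 4, 6, 8, -10] → sum 26
[4, 4, 6, 8, -10, 9] → sum 21
[4, 6, 8, -10, 9, 1] → sum 18
[6, 8, -10, 9, 1, -2] → sum 12
[8, -10, 9, 1, -2, 15] → sum 21
[-10, 9, 1, -2, 15, -4] → sum 9
[9, 1, -2, 15, -4, 7] → sum 26
[1, -2, 15, -4, 7, 1] → sum 18
[-2, 15, -4, 7, 1, 4] → sum 21
[15, -4, 7, 1, 4, -10] → sum 13
[-4, 7, 1, 4, -10, 3] → sum 1
Maximum of these is 40.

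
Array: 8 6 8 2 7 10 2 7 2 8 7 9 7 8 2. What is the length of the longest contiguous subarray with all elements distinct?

5

[8] len 1
[8, 6] len 2
[6, 8] len 2
[6, 8, 2] len 3
[6, 8, 2, 7] len 4
[6, 8, 2, 7, 10] len 5
[7, 10, 2] len 3
[10, 2, 7] len 3
[7, 2] len 2
[7, 2, 8] len 3
[2, 8, 7] len 3
[2, 8, 7, 9] len 4
[9, 7] len 2
[9, 7, 8] len 3
[9, 7, 8, 2] len 4
Longest all-distinct length: 5.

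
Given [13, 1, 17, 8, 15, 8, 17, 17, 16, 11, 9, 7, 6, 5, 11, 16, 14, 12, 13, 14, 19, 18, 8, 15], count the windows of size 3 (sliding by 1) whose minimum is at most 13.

20

(13, 1, 17) → min 1  ≤ 13 ✓
(1, 17, 8) → min 1  ≤ 13 ✓
(17, 8, 15) → min 8  ≤ 13 ✓
(8, 15, 8) → min 8  ≤ 13 ✓
(15, 8, 17) → min 8  ≤ 13 ✓
(8, 17, 17) → min 8  ≤ 13 ✓
(17, 17, 16) → min 16
(17, 16, 11) → min 11  ≤ 13 ✓
(16, 11, 9) → min 9  ≤ 13 ✓
(11, 9, 7) → min 7  ≤ 13 ✓
(9, 7, 6) → min 6  ≤ 13 ✓
(7, 6, 5) → min 5  ≤ 13 ✓
(6, 5, 11) → min 5  ≤ 13 ✓
(5, 11, 16) → min 5  ≤ 13 ✓
(11, 16, 14) → min 11  ≤ 13 ✓
(16, 14, 12) → min 12  ≤ 13 ✓
(14, 12, 13) → min 12  ≤ 13 ✓
(12, 13, 14) → min 12  ≤ 13 ✓
(13, 14, 19) → min 13  ≤ 13 ✓
(14, 19, 18) → min 14
(19, 18, 8) → min 8  ≤ 13 ✓
(18, 8, 15) → min 8  ≤ 13 ✓
20 windows satisfy the condition.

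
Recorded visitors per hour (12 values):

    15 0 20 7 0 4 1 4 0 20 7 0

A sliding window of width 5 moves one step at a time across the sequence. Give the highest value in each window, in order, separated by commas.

(15, 0, 20, 7, 0) → max 20
(0, 20, 7, 0, 4) → max 20
(20, 7, 0, 4, 1) → max 20
(7, 0, 4, 1, 4) → max 7
(0, 4, 1, 4, 0) → max 4
(4, 1, 4, 0, 20) → max 20
(1, 4, 0, 20, 7) → max 20
(4, 0, 20, 7, 0) → max 20

20, 20, 20, 7, 4, 20, 20, 20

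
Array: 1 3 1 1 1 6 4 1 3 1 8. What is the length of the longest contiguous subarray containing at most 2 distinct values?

Extend right; when distinct count exceeds 2, shrink from the left:
[1] 1 distinct, len 1
[1, 3] 2 distinct, len 2
[1, 3, 1] 2 distinct, len 3
[1, 3, 1, 1] 2 distinct, len 4
[1, 3, 1, 1, 1] 2 distinct, len 5
[1, 1, 1, 6] 2 distinct, len 4
[6, 4] 2 distinct, len 2
[4, 1] 2 distinct, len 2
[1, 3] 2 distinct, len 2
[1, 3, 1] 2 distinct, len 3
[1, 8] 2 distinct, len 2
Longest length with ≤2 distinct: 5.

5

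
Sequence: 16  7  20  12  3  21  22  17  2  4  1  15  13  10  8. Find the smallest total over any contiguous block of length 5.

Each size-5 window and its sum:
(16, 7, 20, 12, 3) → sum 58
(7, 20, 12, 3, 21) → sum 63
(20, 12, 3, 21, 22) → sum 78
(12, 3, 21, 22, 17) → sum 75
(3, 21, 22, 17, 2) → sum 65
(21, 22, 17, 2, 4) → sum 66
(22, 17, 2, 4, 1) → sum 46
(17, 2, 4, 1, 15) → sum 39
(2, 4, 1, 15, 13) → sum 35
(4, 1, 15, 13, 10) → sum 43
(1, 15, 13, 10, 8) → sum 47
Smallest of these is 35.

35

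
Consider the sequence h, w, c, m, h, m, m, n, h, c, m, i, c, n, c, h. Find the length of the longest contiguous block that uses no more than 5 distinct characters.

14

[h] 1 distinct, len 1
[h, w] 2 distinct, len 2
[h, w, c] 3 distinct, len 3
[h, w, c, m] 4 distinct, len 4
[h, w, c, m, h] 4 distinct, len 5
[h, w, c, m, h, m] 4 distinct, len 6
[h, w, c, m, h, m, m] 4 distinct, len 7
[h, w, c, m, h, m, m, n] 5 distinct, len 8
[h, w, c, m, h, m, m, n, h] 5 distinct, len 9
[h, w, c, m, h, m, m, n, h, c] 5 distinct, len 10
[h, w, c, m, h, m, m, n, h, c, m] 5 distinct, len 11
[c, m, h, m, m, n, h, c, m, i] 5 distinct, len 10
[c, m, h, m, m, n, h, c, m, i, c] 5 distinct, len 11
[c, m, h, m, m, n, h, c, m, i, c, n] 5 distinct, len 12
[c, m, h, m, m, n, h, c, m, i, c, n, c] 5 distinct, len 13
[c, m, h, m, m, n, h, c, m, i, c, n, c, h] 5 distinct, len 14
Longest length with ≤5 distinct: 14.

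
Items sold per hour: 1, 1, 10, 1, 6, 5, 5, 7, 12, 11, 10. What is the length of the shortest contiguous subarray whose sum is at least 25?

Extend right; whenever the sum reaches 25, record the length and shrink from the left:
add 1: running sum 1 < 25
add 1: running sum 2 < 25
add 10: running sum 12 < 25
add 1: running sum 13 < 25
add 6: running sum 19 < 25
add 5: running sum 24 < 25
end 6: [10, 1, 6, 5, 5] sum 27, len 5
end 7: [10, 1, 6, 5, 5, 7] sum 34, len 6
end 8: [5, 5, 7, 12] sum 29, len 4
end 9: [7, 12, 11] sum 30, len 3
end 10: [12, 11, 10] sum 33, len 3
Shortest qualifying length: 3.

3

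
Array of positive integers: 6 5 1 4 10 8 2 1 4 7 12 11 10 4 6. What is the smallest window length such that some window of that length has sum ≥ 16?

2

add 6: running sum 6 < 16
add 5: running sum 11 < 16
add 1: running sum 12 < 16
add 4: shortest ending here [6, 5, 1, 4] sum 16, len 4
add 10: shortest ending here [5, 1, 4, 10] sum 20, len 4
add 8: shortest ending here [10, 8] sum 18, len 2
add 2: shortest ending here [10, 8, 2] sum 20, len 3
add 1: shortest ending here [10, 8, 2, 1] sum 21, len 4
add 4: shortest ending here [10, 8, 2, 1, 4] sum 25, len 5
add 7: shortest ending here [8, 2, 1, 4, 7] sum 22, len 5
add 12: shortest ending here [7, 12] sum 19, len 2
add 11: shortest ending here [12, 11] sum 23, len 2
add 10: shortest ending here [11, 10] sum 21, len 2
add 4: shortest ending here [11, 10, 4] sum 25, len 3
add 6: shortest ending here [10, 4, 6] sum 20, len 3
Shortest qualifying length: 2.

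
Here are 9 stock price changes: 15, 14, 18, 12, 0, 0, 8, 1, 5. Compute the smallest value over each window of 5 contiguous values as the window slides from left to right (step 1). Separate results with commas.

0, 0, 0, 0, 0

[15, 14, 18, 12, 0] → min 0
[14, 18, 12, 0, 0] → min 0
[18, 12, 0, 0, 8] → min 0
[12, 0, 0, 8, 1] → min 0
[0, 0, 8, 1, 5] → min 0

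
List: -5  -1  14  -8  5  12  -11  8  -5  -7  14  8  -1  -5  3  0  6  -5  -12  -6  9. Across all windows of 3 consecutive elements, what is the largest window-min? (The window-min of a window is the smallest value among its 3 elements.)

Each size-3 window and its min:
(-5, -1, 14) → min -5
(-1, 14, -8) → min -8
(14, -8, 5) → min -8
(-8, 5, 12) → min -8
(5, 12, -11) → min -11
(12, -11, 8) → min -11
(-11, 8, -5) → min -11
(8, -5, -7) → min -7
(-5, -7, 14) → min -7
(-7, 14, 8) → min -7
(14, 8, -1) → min -1
(8, -1, -5) → min -5
(-1, -5, 3) → min -5
(-5, 3, 0) → min -5
(3, 0, 6) → min 0
(0, 6, -5) → min -5
(6, -5, -12) → min -12
(-5, -12, -6) → min -12
(-12, -6, 9) → min -12
Largest of these is 0.

0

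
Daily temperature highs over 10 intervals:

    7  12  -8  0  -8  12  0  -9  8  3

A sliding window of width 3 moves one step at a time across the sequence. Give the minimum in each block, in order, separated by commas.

-8, -8, -8, -8, -8, -9, -9, -9

7 12 -8 → min -8
12 -8 0 → min -8
-8 0 -8 → min -8
0 -8 12 → min -8
-8 12 0 → min -8
12 0 -9 → min -9
0 -9 8 → min -9
-9 8 3 → min -9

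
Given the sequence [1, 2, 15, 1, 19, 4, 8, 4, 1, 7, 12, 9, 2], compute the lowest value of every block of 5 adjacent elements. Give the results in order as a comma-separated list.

Sliding a size-5 window across the 13 values:
[1, 2, 15, 1, 19] → min 1
[2, 15, 1, 19, 4] → min 1
[15, 1, 19, 4, 8] → min 1
[1, 19, 4, 8, 4] → min 1
[19, 4, 8, 4, 1] → min 1
[4, 8, 4, 1, 7] → min 1
[8, 4, 1, 7, 12] → min 1
[4, 1, 7, 12, 9] → min 1
[1, 7, 12, 9, 2] → min 1

1, 1, 1, 1, 1, 1, 1, 1, 1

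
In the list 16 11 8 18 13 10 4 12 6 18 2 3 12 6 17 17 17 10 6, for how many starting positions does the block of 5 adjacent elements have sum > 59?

5

16 11 8 18 13 → sum 66  > 59 ✓
11 8 18 13 10 → sum 60  > 59 ✓
8 18 13 10 4 → sum 53
18 13 10 4 12 → sum 57
13 10 4 12 6 → sum 45
10 4 12 6 18 → sum 50
4 12 6 18 2 → sum 42
12 6 18 2 3 → sum 41
6 18 2 3 12 → sum 41
18 2 3 12 6 → sum 41
2 3 12 6 17 → sum 40
3 12 6 17 17 → sum 55
12 6 17 17 17 → sum 69  > 59 ✓
6 17 17 17 10 → sum 67  > 59 ✓
17 17 17 10 6 → sum 67  > 59 ✓
5 windows satisfy the condition.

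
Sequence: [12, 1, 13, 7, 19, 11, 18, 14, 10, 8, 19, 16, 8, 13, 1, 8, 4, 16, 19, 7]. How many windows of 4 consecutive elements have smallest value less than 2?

12 1 13 7 → min 1  < 2 ✓
1 13 7 19 → min 1  < 2 ✓
13 7 19 11 → min 7
7 19 11 18 → min 7
19 11 18 14 → min 11
11 18 14 10 → min 10
18 14 10 8 → min 8
14 10 8 19 → min 8
10 8 19 16 → min 8
8 19 16 8 → min 8
19 16 8 13 → min 8
16 8 13 1 → min 1  < 2 ✓
8 13 1 8 → min 1  < 2 ✓
13 1 8 4 → min 1  < 2 ✓
1 8 4 16 → min 1  < 2 ✓
8 4 16 19 → min 4
4 16 19 7 → min 4
6 windows satisfy the condition.

6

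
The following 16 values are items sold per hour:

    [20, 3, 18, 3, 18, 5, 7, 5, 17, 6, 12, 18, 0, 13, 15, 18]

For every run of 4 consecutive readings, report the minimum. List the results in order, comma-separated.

3, 3, 3, 3, 5, 5, 5, 5, 6, 0, 0, 0, 0

Sliding a size-4 window across the 16 values:
20 3 18 3 → min 3
3 18 3 18 → min 3
18 3 18 5 → min 3
3 18 5 7 → min 3
18 5 7 5 → min 5
5 7 5 17 → min 5
7 5 17 6 → min 5
5 17 6 12 → min 5
17 6 12 18 → min 6
6 12 18 0 → min 0
12 18 0 13 → min 0
18 0 13 15 → min 0
0 13 15 18 → min 0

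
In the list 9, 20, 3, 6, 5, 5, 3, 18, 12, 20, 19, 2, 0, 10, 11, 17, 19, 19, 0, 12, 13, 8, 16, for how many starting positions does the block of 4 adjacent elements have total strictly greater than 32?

15

9 20 3 6 → sum 38  > 32 ✓
20 3 6 5 → sum 34  > 32 ✓
3 6 5 5 → sum 19
6 5 5 3 → sum 19
5 5 3 18 → sum 31
5 3 18 12 → sum 38  > 32 ✓
3 18 12 20 → sum 53  > 32 ✓
18 12 20 19 → sum 69  > 32 ✓
12 20 19 2 → sum 53  > 32 ✓
20 19 2 0 → sum 41  > 32 ✓
19 2 0 10 → sum 31
2 0 10 11 → sum 23
0 10 11 17 → sum 38  > 32 ✓
10 11 17 19 → sum 57  > 32 ✓
11 17 19 19 → sum 66  > 32 ✓
17 19 19 0 → sum 55  > 32 ✓
19 19 0 12 → sum 50  > 32 ✓
19 0 12 13 → sum 44  > 32 ✓
0 12 13 8 → sum 33  > 32 ✓
12 13 8 16 → sum 49  > 32 ✓
15 windows satisfy the condition.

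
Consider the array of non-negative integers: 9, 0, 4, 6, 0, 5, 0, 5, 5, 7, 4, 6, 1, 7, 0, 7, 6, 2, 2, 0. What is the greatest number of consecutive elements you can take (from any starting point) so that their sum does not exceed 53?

Extend to the right; shrink from the left whenever the sum exceeds 53:
[9] sum 9 len 1
[9, 0] sum 9 len 2
[9, 0, 4] sum 13 len 3
[9, 0, 4, 6] sum 19 len 4
[9, 0, 4, 6, 0] sum 19 len 5
[9, 0, 4, 6, 0, 5] sum 24 len 6
[9, 0, 4, 6, 0, 5, 0] sum 24 len 7
[9, 0, 4, 6, 0, 5, 0, 5] sum 29 len 8
[9, 0, 4, 6, 0, 5, 0, 5, 5] sum 34 len 9
[9, 0, 4, 6, 0, 5, 0, 5, 5, 7] sum 41 len 10
[9, 0, 4, 6, 0, 5, 0, 5, 5, 7, 4] sum 45 len 11
[9, 0, 4, 6, 0, 5, 0, 5, 5, 7, 4, 6] sum 51 len 12
[9, 0, 4, 6, 0, 5, 0, 5, 5, 7, 4, 6, 1] sum 52 len 13
[0, 4, 6, 0, 5, 0, 5, 5, 7, 4, 6, 1, 7] sum 50 len 13
[0, 4, 6, 0, 5, 0, 5, 5, 7, 4, 6, 1, 7, 0] sum 50 len 14
[6, 0, 5, 0, 5, 5, 7, 4, 6, 1, 7, 0, 7] sum 53 len 13
[0, 5, 0, 5, 5, 7, 4, 6, 1, 7, 0, 7, 6] sum 53 len 13
[0, 5, 5, 7, 4, 6, 1, 7, 0, 7, 6, 2] sum 50 len 12
[0, 5, 5, 7, 4, 6, 1, 7, 0, 7, 6, 2, 2] sum 52 len 13
[0, 5, 5, 7, 4, 6, 1, 7, 0, 7, 6, 2, 2, 0] sum 52 len 14
Longest length seen: 14.

14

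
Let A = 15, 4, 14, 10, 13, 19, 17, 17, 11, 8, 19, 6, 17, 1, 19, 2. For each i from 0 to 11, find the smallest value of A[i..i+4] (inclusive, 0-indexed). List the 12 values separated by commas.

4, 4, 10, 10, 11, 8, 8, 6, 6, 1, 1, 1

Sliding a size-5 window across the 16 values:
[15, 4, 14, 10, 13] → min 4
[4, 14, 10, 13, 19] → min 4
[14, 10, 13, 19, 17] → min 10
[10, 13, 19, 17, 17] → min 10
[13, 19, 17, 17, 11] → min 11
[19, 17, 17, 11, 8] → min 8
[17, 17, 11, 8, 19] → min 8
[17, 11, 8, 19, 6] → min 6
[11, 8, 19, 6, 17] → min 6
[8, 19, 6, 17, 1] → min 1
[19, 6, 17, 1, 19] → min 1
[6, 17, 1, 19, 2] → min 1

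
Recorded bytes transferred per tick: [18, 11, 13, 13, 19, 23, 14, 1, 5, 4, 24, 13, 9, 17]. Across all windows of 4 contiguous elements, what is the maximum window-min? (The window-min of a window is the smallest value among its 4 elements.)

13

18 11 13 13 → min 11
11 13 13 19 → min 11
13 13 19 23 → min 13
13 19 23 14 → min 13
19 23 14 1 → min 1
23 14 1 5 → min 1
14 1 5 4 → min 1
1 5 4 24 → min 1
5 4 24 13 → min 4
4 24 13 9 → min 4
24 13 9 17 → min 9
Maximum of these is 13.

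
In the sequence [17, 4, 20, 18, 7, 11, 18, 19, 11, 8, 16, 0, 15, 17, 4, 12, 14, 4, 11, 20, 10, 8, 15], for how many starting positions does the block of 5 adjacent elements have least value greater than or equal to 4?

14

(17, 4, 20, 18, 7) → min 4  ≥ 4 ✓
(4, 20, 18, 7, 11) → min 4  ≥ 4 ✓
(20, 18, 7, 11, 18) → min 7  ≥ 4 ✓
(18, 7, 11, 18, 19) → min 7  ≥ 4 ✓
(7, 11, 18, 19, 11) → min 7  ≥ 4 ✓
(11, 18, 19, 11, 8) → min 8  ≥ 4 ✓
(18, 19, 11, 8, 16) → min 8  ≥ 4 ✓
(19, 11, 8, 16, 0) → min 0
(11, 8, 16, 0, 15) → min 0
(8, 16, 0, 15, 17) → min 0
(16, 0, 15, 17, 4) → min 0
(0, 15, 17, 4, 12) → min 0
(15, 17, 4, 12, 14) → min 4  ≥ 4 ✓
(17, 4, 12, 14, 4) → min 4  ≥ 4 ✓
(4, 12, 14, 4, 11) → min 4  ≥ 4 ✓
(12, 14, 4, 11, 20) → min 4  ≥ 4 ✓
(14, 4, 11, 20, 10) → min 4  ≥ 4 ✓
(4, 11, 20, 10, 8) → min 4  ≥ 4 ✓
(11, 20, 10, 8, 15) → min 8  ≥ 4 ✓
14 windows satisfy the condition.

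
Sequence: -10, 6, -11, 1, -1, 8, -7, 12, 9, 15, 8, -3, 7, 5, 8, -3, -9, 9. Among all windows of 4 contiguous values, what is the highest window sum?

Window sums for each of the 15 positions:
(-10, 6, -11, 1) → sum -14
(6, -11, 1, -1) → sum -5
(-11, 1, -1, 8) → sum -3
(1, -1, 8, -7) → sum 1
(-1, 8, -7, 12) → sum 12
(8, -7, 12, 9) → sum 22
(-7, 12, 9, 15) → sum 29
(12, 9, 15, 8) → sum 44
(9, 15, 8, -3) → sum 29
(15, 8, -3, 7) → sum 27
(8, -3, 7, 5) → sum 17
(-3, 7, 5, 8) → sum 17
(7, 5, 8, -3) → sum 17
(5, 8, -3, -9) → sum 1
(8, -3, -9, 9) → sum 5
Highest of these is 44.

44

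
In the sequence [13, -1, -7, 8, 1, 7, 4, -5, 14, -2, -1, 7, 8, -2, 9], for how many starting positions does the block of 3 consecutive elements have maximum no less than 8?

(13, -1, -7) → max 13  ≥ 8 ✓
(-1, -7, 8) → max 8  ≥ 8 ✓
(-7, 8, 1) → max 8  ≥ 8 ✓
(8, 1, 7) → max 8  ≥ 8 ✓
(1, 7, 4) → max 7
(7, 4, -5) → max 7
(4, -5, 14) → max 14  ≥ 8 ✓
(-5, 14, -2) → max 14  ≥ 8 ✓
(14, -2, -1) → max 14  ≥ 8 ✓
(-2, -1, 7) → max 7
(-1, 7, 8) → max 8  ≥ 8 ✓
(7, 8, -2) → max 8  ≥ 8 ✓
(8, -2, 9) → max 9  ≥ 8 ✓
10 windows satisfy the condition.

10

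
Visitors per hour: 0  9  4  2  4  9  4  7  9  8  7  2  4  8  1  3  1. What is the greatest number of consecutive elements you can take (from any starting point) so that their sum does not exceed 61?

Extend to the right; shrink from the left whenever the sum exceeds 61:
[0] sum 0 len 1
[0, 9] sum 9 len 2
[0, 9, 4] sum 13 len 3
[0, 9, 4, 2] sum 15 len 4
[0, 9, 4, 2, 4] sum 19 len 5
[0, 9, 4, 2, 4, 9] sum 28 len 6
[0, 9, 4, 2, 4, 9, 4] sum 32 len 7
[0, 9, 4, 2, 4, 9, 4, 7] sum 39 len 8
[0, 9, 4, 2, 4, 9, 4, 7, 9] sum 48 len 9
[0, 9, 4, 2, 4, 9, 4, 7, 9, 8] sum 56 len 10
[4, 2, 4, 9, 4, 7, 9, 8, 7] sum 54 len 9
[4, 2, 4, 9, 4, 7, 9, 8, 7, 2] sum 56 len 10
[4, 2, 4, 9, 4, 7, 9, 8, 7, 2, 4] sum 60 len 11
[9, 4, 7, 9, 8, 7, 2, 4, 8] sum 58 len 9
[9, 4, 7, 9, 8, 7, 2, 4, 8, 1] sum 59 len 10
[4, 7, 9, 8, 7, 2, 4, 8, 1, 3] sum 53 len 10
[4, 7, 9, 8, 7, 2, 4, 8, 1, 3, 1] sum 54 len 11
Longest length seen: 11.

11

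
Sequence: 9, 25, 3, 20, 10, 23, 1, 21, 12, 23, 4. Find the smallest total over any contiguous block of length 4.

(9, 25, 3, 20) → sum 57
(25, 3, 20, 10) → sum 58
(3, 20, 10, 23) → sum 56
(20, 10, 23, 1) → sum 54
(10, 23, 1, 21) → sum 55
(23, 1, 21, 12) → sum 57
(1, 21, 12, 23) → sum 57
(21, 12, 23, 4) → sum 60
Smallest of these is 54.

54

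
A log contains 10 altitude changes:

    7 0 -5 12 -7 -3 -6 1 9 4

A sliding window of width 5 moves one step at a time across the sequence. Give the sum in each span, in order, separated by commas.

[7, 0, -5, 12, -7] → sum 7
[0, -5, 12, -7, -3] → sum -3
[-5, 12, -7, -3, -6] → sum -9
[12, -7, -3, -6, 1] → sum -3
[-7, -3, -6, 1, 9] → sum -6
[-3, -6, 1, 9, 4] → sum 5

7, -3, -9, -3, -6, 5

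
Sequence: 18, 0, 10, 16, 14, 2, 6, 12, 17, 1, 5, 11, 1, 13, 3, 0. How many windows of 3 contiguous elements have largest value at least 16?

7

[18, 0, 10] → max 18  ≥ 16 ✓
[0, 10, 16] → max 16  ≥ 16 ✓
[10, 16, 14] → max 16  ≥ 16 ✓
[16, 14, 2] → max 16  ≥ 16 ✓
[14, 2, 6] → max 14
[2, 6, 12] → max 12
[6, 12, 17] → max 17  ≥ 16 ✓
[12, 17, 1] → max 17  ≥ 16 ✓
[17, 1, 5] → max 17  ≥ 16 ✓
[1, 5, 11] → max 11
[5, 11, 1] → max 11
[11, 1, 13] → max 13
[1, 13, 3] → max 13
[13, 3, 0] → max 13
7 windows satisfy the condition.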